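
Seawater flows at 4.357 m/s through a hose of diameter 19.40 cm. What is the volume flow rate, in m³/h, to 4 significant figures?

463.6 m³/h

Q = A·v = 0.02956 m² × 4.357 m/s = 0.1288 m³/s.
Converting: 0.1288 m³/s × 3600 = 463.6 m³/h.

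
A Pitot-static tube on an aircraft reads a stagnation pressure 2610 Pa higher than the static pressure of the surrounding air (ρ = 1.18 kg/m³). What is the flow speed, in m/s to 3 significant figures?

Bernoulli between the free stream and the stagnation point: ½ρv² = P_stag − P_static.
v = √(2ΔP/ρ) = √(2·2610/1.18) = 66.5 m/s.

66.5 m/s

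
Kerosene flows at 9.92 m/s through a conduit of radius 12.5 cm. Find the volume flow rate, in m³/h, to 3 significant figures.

Q = A·v = 0.0491 m² × 9.92 m/s = 0.487 m³/s.
Converting: 0.487 m³/s × 3600 = 1750 m³/h.

Q = 1750 m³/h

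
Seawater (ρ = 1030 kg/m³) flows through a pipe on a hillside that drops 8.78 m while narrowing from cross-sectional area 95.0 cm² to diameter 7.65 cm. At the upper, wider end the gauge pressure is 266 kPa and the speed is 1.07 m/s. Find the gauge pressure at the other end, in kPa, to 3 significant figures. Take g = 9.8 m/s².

P₂ ≈ 353 kPa

By continuity, v₂ = v₁·A₁/A₂ = 1.07·(95.0/46.0) = 2.21 m/s.
Bernoulli: P₁ + ½ρv₁² + ρg h₁ = P₂ + ½ρv₂² + ρg h₂, so P₂ = P₁ + ½ρ(v₁² − v₂²) − ρg(h₂ − h₁).
P₂ = 266000 + ½·1030·(1.07² − 2.21²) − 1030·9.8·(−8.78) = 266000 + (-1930) − (-88600) = 353000 Pa.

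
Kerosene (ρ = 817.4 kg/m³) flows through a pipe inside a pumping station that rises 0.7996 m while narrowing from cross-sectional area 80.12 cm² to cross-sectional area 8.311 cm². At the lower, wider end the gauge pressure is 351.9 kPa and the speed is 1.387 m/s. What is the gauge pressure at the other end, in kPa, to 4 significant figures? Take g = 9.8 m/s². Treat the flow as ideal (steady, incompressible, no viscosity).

Mass conservation (A₁v₁ = A₂v₂) gives v₂ = 1.387 × 80.12/8.311 = 13.37 m/s.
Bernoulli: P₁ + ½ρv₁² + ρg h₁ = P₂ + ½ρv₂² + ρg h₂, so P₂ = P₁ + ½ρ(v₁² − v₂²) − ρg(h₂ − h₁).
P₂ = 351900 + ½·817.4·(1.387² − 13.37²) − 817.4·9.8·(+0.7996) = 351900 + (-72280) − (6405) = 273200 Pa.

P₂ = 273.2 kPa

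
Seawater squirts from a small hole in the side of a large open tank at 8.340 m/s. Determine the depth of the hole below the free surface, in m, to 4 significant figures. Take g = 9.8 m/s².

h ≈ 3.549 m

Inverting v = √(2gh) gives h = v² / 2g.
h = 8.340²/(2·9.8) = 69.56/19.60 = 3.549 m.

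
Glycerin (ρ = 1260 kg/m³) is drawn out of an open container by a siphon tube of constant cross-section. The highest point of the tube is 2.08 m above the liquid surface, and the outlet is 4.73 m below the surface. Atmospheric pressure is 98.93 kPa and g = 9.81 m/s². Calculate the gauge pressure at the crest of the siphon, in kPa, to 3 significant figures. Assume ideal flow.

The outlet speed comes from Torricelli: v = √(2g·4.73) = 9.63 m/s.
With constant cross-section the crest speed equals v; applying Bernoulli from the surface up to the crest, P_top = P_atm − ½ρv² − ρg·h_top.
P_top = 98930 − ½·1260·9.63² − 1260·9.81·2.08 = 14800 Pa. So P_gauge = P_top − P_atm = -84200 Pa.

P_gauge ≈ -84.2 kPa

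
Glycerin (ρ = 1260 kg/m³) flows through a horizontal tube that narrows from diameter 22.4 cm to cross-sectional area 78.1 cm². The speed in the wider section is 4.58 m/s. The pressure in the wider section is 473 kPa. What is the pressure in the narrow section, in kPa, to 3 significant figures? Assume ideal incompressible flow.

P₂ ≈ 150 kPa

Mass conservation (A₁v₁ = A₂v₂) gives v₂ = 4.58 × 394/78.1 = 23.1 m/s.
The pipe is horizontal, so Bernoulli reduces to P₁ + ½ρv₁² = P₂ + ½ρv₂².
P₂ = P₁ − ½ρ(v₂² − v₁²) = 473000 − ½·1260·(23.1² − 4.58²) = 473000 − 323000 = 150000 Pa.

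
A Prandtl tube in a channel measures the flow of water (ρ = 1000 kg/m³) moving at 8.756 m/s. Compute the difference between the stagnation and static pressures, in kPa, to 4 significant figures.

Bernoulli between the free stream and the stagnation point: ½ρv² = P_stag − P_static.
ΔP = ½·1000·8.756² = 38330 Pa.

ΔP ≈ 38.33 kPa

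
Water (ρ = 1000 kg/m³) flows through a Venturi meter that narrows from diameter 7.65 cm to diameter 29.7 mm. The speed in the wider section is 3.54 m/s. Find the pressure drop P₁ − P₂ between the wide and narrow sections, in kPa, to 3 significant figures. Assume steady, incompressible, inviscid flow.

The volume flow rate is constant, so v₂ = (A₁/A₂)v₁ = (46.0/6.93)·3.54 = 23.5 m/s.
Along the horizontal streamline, P + ½ρv² is constant.
P₁ − P₂ = ½·1000·(23.5² − 3.54²) = ½·1000·539 = 270000 Pa.

ΔP = 270 kPa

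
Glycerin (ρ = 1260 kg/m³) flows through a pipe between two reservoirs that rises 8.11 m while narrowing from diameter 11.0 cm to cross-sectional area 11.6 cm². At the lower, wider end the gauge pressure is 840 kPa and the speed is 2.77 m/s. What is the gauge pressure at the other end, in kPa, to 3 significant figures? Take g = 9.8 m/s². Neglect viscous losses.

Mass conservation (A₁v₁ = A₂v₂) gives v₂ = 2.77 × 95.0/11.6 = 22.7 m/s.
Bernoulli: P₁ + ½ρv₁² + ρg h₁ = P₂ + ½ρv₂² + ρg h₂, so P₂ = P₁ + ½ρ(v₁² − v₂²) − ρg(h₂ − h₁).
P₂ = 840000 + ½·1260·(2.77² − 22.7²) − 1260·9.8·(+8.11) = 840000 + (-320000) − (100000) = 420000 Pa.

P₂ ≈ 420 kPa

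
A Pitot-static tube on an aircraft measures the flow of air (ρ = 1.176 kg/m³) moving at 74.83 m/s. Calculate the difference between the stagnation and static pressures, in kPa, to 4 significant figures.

At the stagnation point the flow is brought to rest, so Bernoulli gives P_stag − P_static = ½ρv².
ΔP = ½·1.176·74.83² = 3293 Pa.

ΔP = 3.293 kPa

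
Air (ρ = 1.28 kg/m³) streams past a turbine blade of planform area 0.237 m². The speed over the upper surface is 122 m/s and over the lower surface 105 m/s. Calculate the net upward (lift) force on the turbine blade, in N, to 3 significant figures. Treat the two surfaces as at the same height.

From P + ½ρv² = const at equal height, P_low − P_up = ½ρ(v_up² − v_low²).
ΔP = ½·1.28·(122² − 105²) = 2470 Pa.
Lift = ΔP · A = 2470 × 0.237 = 585 N.

F = 585 N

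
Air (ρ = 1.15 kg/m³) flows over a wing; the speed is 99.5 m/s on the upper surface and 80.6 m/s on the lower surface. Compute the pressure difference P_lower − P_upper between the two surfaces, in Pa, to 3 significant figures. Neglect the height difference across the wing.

The pressure is lower where the speed is higher: ΔP = ½ρ(v_up² − v_low²).
ΔP = ½·1.15·(99.5² − 80.6²) = 1960 Pa.

ΔP ≈ 1960 Pa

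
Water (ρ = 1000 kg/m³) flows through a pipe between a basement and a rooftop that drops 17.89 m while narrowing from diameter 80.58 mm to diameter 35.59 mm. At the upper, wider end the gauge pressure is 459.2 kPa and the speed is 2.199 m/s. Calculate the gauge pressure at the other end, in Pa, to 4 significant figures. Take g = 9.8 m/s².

Continuity gives A₁v₁ = A₂v₂, so v₂ = (51.00 cm²)/(9.948 cm²) × 2.199 m/s = 11.27 m/s.
Energy conservation along the streamline gives P₂ = P₁ − ½ρ(v₂² − v₁²) − ρg(h₂ − h₁).
P₂ = 459200 + ½·1000·(2.199² − 11.27²) − 1000·9.8·(−17.89) = 459200 + (-61120) − (-175300) = 573400 Pa.

P₂ ≈ 573400 Pa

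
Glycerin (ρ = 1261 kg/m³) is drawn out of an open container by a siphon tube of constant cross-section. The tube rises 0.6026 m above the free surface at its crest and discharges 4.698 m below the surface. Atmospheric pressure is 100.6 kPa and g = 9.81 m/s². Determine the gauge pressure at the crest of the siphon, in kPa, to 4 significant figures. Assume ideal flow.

-65.57 kPa

The outlet speed comes from Torricelli: v = √(2g·4.698) = 9.601 m/s.
Continuity keeps v the same throughout the tube; from surface to crest, P_atm + 0 = P_top + ½ρv² + ρg·h_top.
P_top = 100600 − ½·1261·9.601² − 1261·9.81·0.6026 = 35030 Pa. So P_gauge = P_top − P_atm = -65570 Pa.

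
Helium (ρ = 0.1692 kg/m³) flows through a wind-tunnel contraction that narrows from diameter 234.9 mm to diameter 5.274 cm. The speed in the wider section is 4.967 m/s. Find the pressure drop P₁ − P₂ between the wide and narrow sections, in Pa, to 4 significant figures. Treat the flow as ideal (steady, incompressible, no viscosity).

By continuity, v₂ = v₁·A₁/A₂ = 4.967·(433.4/21.85) = 98.53 m/s.
The pipe is horizontal, so Bernoulli reduces to P₁ + ½ρv₁² = P₂ + ½ρv₂².
P₁ − P₂ = ½·0.1692·(98.53² − 4.967²) = ½·0.1692·9684 = 819.3 Pa.

819.3 Pa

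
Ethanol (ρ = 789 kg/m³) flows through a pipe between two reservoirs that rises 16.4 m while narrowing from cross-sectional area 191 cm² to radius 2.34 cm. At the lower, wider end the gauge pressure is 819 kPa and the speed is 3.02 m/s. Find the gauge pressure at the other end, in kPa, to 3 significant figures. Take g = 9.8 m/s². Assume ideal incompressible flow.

Continuity gives A₁v₁ = A₂v₂, so v₂ = (191 cm²)/(17.2 cm²) × 3.02 m/s = 33.5 m/s.
Bernoulli: P₁ + ½ρv₁² + ρg h₁ = P₂ + ½ρv₂² + ρg h₂, so P₂ = P₁ + ½ρ(v₁² − v₂²) − ρg(h₂ − h₁).
P₂ = 819000 + ½·789·(3.02² − 33.5²) − 789·9.8·(+16.4) = 819000 + (-440000) − (127000) = 252000 Pa.

252 kPa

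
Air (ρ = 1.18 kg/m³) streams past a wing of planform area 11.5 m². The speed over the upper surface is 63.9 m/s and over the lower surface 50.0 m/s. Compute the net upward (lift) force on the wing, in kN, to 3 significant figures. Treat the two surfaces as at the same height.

The faster flow above has the lower pressure; Bernoulli (same height) gives ΔP = ½ρ(v_up² − v_low²).
ΔP = ½·1.18·(63.9² − 50.0²) = 934 Pa.
Lift = ΔP · A = 934 × 11.5 = 10700 N.

10.7 kN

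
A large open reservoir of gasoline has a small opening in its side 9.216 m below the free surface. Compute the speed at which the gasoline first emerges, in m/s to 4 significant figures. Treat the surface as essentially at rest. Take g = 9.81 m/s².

Bernoulli from surface to hole (P equal, v_surface ≈ 0): v = √(2gh) = √(2×9.81×9.216) = 13.45 m/s.

v = 13.45 m/s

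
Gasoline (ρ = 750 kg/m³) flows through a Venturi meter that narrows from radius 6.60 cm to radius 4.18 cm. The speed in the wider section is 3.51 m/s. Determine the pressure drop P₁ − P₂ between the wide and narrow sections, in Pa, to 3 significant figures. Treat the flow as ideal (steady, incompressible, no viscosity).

The volume flow rate is constant, so v₂ = (A₁/A₂)v₁ = (137/54.9)·3.51 = 8.75 m/s.
Along the horizontal streamline, P + ½ρv² is constant.
P₁ − P₂ = ½·750·(8.75² − 3.51²) = ½·750·64.3 = 24100 Pa.

ΔP ≈ 24100 Pa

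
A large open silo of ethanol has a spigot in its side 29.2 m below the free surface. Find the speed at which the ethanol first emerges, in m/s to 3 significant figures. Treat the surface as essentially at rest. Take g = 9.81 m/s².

Bernoulli from surface to hole (P equal, v_surface ≈ 0): v = √(2gh) = √(2×9.81×29.2) = 23.9 m/s.

v ≈ 23.9 m/s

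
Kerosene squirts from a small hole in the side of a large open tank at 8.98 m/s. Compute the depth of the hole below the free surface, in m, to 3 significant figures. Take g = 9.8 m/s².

h ≈ 4.11 m

Torricelli: v = √(2gh), so h = v²/(2g).
h = 8.98²/(2·9.8) = 80.6/19.60 = 4.11 m.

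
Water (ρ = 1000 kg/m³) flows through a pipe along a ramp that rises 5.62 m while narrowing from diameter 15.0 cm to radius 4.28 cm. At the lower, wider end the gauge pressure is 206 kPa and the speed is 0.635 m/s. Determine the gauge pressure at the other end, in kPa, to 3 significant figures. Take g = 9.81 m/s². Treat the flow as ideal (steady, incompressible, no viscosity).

P₂ = 149 kPa

Continuity gives A₁v₁ = A₂v₂, so v₂ = (177 cm²)/(57.5 cm²) × 0.635 m/s = 1.95 m/s.
Energy conservation along the streamline gives P₂ = P₁ − ½ρ(v₂² − v₁²) − ρg(h₂ − h₁).
P₂ = 206000 + ½·1000·(0.635² − 1.95²) − 1000·9.81·(+5.62) = 206000 + (-1700) − (55100) = 149000 Pa.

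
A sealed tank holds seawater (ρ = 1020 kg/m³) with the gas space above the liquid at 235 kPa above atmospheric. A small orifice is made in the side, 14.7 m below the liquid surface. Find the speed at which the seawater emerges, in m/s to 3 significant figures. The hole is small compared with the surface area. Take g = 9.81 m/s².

Take point 1 at the surface (v₁ ≈ 0) and point 2 at the hole (at atmospheric pressure). Bernoulli: P₁ + ρg h = P_atm + ½ρv₂².
With P₁ − P_atm = 235000 Pa, v₂ = √(2gh + 2ΔP/ρ) = √(2·9.81·14.7 + 2·235000/1020) = 27.4 m/s.

v ≈ 27.4 m/s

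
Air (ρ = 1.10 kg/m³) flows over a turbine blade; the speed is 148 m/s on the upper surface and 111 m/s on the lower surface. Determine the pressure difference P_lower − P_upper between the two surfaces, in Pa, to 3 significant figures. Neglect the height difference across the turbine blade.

The pressure is lower where the speed is higher: ΔP = ½ρ(v_up² − v_low²).
ΔP = ½·1.10·(148² − 111²) = 5270 Pa.

ΔP ≈ 5270 Pa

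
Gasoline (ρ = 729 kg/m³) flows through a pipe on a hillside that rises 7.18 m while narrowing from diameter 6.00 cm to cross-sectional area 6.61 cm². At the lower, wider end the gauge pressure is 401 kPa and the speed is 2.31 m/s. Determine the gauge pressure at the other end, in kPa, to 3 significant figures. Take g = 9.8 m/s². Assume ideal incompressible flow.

P₂ = 316 kPa

By continuity, v₂ = v₁·A₁/A₂ = 2.31·(28.3/6.61) = 9.88 m/s.
Bernoulli: P₁ + ½ρv₁² + ρg h₁ = P₂ + ½ρv₂² + ρg h₂, so P₂ = P₁ + ½ρ(v₁² − v₂²) − ρg(h₂ − h₁).
P₂ = 401000 + ½·729·(2.31² − 9.88²) − 729·9.8·(+7.18) = 401000 + (-33600) − (51300) = 316000 Pa.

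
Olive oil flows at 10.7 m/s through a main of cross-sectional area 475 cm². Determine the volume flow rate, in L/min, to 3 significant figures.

30500 L/min

Q = A·v = 0.0475 m² × 10.7 m/s = 0.508 m³/s.
Converting: 0.508 m³/s × 60000 = 30500 L/min.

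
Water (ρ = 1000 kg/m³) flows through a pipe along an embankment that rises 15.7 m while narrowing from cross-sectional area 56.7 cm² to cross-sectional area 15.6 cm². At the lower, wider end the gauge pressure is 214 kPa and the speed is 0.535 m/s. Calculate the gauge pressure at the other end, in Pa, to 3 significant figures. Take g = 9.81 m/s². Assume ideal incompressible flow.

P₂ ≈ 58200 Pa

The volume flow rate is constant, so v₂ = (A₁/A₂)v₁ = (56.7/15.6)·0.535 = 1.94 m/s.
Applying Bernoulli between the two ends and solving for P₂: P₂ = P₁ + ½ρ(v₁² − v₂²) − ρgΔh.
P₂ = 214000 + ½·1000·(0.535² − 1.94²) − 1000·9.81·(+15.7) = 214000 + (-1750) − (154000) = 58200 Pa.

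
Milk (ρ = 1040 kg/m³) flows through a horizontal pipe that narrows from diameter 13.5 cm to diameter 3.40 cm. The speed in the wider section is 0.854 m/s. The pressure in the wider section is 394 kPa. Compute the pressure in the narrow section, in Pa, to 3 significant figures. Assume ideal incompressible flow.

By continuity, v₂ = v₁·A₁/A₂ = 0.854·(143/9.08) = 13.5 m/s.
Along the horizontal streamline, P + ½ρv² is constant.
P₂ = P₁ − ½ρ(v₂² − v₁²) = 394000 − ½·1040·(13.5² − 0.854²) = 394000 − 93900 = 300000 Pa.

300000 Pa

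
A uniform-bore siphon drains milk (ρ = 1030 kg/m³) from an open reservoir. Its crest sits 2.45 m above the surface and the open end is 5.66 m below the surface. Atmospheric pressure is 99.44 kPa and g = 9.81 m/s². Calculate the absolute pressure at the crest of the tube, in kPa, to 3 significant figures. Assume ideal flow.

Bernoulli surface→outlet gives ½v² = g·h_out, so v = √(2·9.81·5.66) = 10.5 m/s.
With constant cross-section the crest speed equals v; applying Bernoulli from the surface up to the crest, P_top = P_atm − ½ρv² − ρg·h_top.
P_top = 99440 − ½·1030·10.5² − 1030·9.81·2.45 = 17500 Pa.

P_top = 17.5 kPa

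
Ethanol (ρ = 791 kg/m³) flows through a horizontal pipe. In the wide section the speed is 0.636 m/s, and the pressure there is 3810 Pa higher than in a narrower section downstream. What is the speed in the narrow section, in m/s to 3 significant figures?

v₂ ≈ 3.17 m/s

Along the level pipe P + ½ρv² is conserved, hence v₂² = v₁² + 2(P₁ − P₂)/ρ.
v₂ = √(0.636² + 2·3810/791) = √(0.404 + 9.63) = 3.17 m/s.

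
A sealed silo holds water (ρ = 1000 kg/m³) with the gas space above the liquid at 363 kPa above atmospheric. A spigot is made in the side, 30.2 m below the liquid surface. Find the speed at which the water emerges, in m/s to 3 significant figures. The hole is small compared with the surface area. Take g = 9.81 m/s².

Take point 1 at the surface (v₁ ≈ 0) and point 2 at the hole (at atmospheric pressure). Bernoulli: P₁ + ρg h = P_atm + ½ρv₂².
With P₁ − P_atm = 363000 Pa, v₂ = √(2gh + 2ΔP/ρ) = √(2·9.81·30.2 + 2·363000/1000) = 36.3 m/s.

36.3 m/s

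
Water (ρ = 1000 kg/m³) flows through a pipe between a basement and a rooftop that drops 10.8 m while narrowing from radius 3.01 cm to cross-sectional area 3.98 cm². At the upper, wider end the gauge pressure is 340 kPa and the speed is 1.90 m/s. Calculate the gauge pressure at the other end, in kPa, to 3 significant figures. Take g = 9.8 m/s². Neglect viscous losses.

355 kPa

By continuity, v₂ = v₁·A₁/A₂ = 1.90·(28.5/3.98) = 13.6 m/s.
Energy conservation along the streamline gives P₂ = P₁ − ½ρ(v₂² − v₁²) − ρg(h₂ − h₁).
P₂ = 340000 + ½·1000·(1.90² − 13.6²) − 1000·9.8·(−10.8) = 340000 + (-90500) − (-106000) = 355000 Pa.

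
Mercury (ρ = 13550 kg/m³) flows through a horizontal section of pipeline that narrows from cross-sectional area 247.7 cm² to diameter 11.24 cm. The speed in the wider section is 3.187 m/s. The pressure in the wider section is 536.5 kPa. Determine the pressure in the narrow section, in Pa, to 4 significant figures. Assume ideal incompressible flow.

Continuity gives A₁v₁ = A₂v₂, so v₂ = (247.7 cm²)/(99.23 cm²) × 3.187 m/s = 7.956 m/s.
Along the horizontal streamline, P + ½ρv² is constant.
P₂ = P₁ − ½ρ(v₂² − v₁²) = 536500 − ½·13550·(7.956² − 3.187²) = 536500 − 360000 = 176500 Pa.

P₂ = 176500 Pa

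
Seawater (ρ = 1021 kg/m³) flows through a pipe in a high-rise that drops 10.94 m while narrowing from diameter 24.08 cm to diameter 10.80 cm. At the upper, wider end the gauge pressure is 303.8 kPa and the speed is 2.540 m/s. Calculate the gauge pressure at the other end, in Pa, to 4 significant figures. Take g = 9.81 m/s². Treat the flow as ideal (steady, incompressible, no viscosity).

The volume flow rate is constant, so v₂ = (A₁/A₂)v₁ = (455.4/91.61)·2.540 = 12.63 m/s.
Bernoulli: P₁ + ½ρv₁² + ρg h₁ = P₂ + ½ρv₂² + ρg h₂, so P₂ = P₁ + ½ρ(v₁² − v₂²) − ρg(h₂ − h₁).
P₂ = 303800 + ½·1021·(2.540² − 12.63²) − 1021·9.81·(−10.94) = 303800 + (-78100) − (-109600) = 335300 Pa.

P₂ ≈ 335300 Pa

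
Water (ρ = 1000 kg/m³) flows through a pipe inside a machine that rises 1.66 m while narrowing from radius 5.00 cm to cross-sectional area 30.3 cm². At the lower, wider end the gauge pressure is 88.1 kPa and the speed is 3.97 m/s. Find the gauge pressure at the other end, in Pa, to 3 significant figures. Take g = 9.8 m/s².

P₂ ≈ 26800 Pa

By continuity, v₂ = v₁·A₁/A₂ = 3.97·(78.5/30.3) = 10.3 m/s.
Applying Bernoulli between the two ends and solving for P₂: P₂ = P₁ + ½ρ(v₁² − v₂²) − ρgΔh.
P₂ = 88100 + ½·1000·(3.97² − 10.3²) − 1000·9.8·(+1.66) = 88100 + (-45100) − (16300) = 26800 Pa.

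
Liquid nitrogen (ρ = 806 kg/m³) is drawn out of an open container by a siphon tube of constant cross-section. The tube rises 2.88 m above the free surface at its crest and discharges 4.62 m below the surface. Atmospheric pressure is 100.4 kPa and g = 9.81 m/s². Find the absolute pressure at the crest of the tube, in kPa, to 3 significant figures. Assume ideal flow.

P_top = 41.1 kPa

The outlet speed comes from Torricelli: v = √(2g·4.62) = 9.52 m/s.
With constant cross-section the crest speed equals v; applying Bernoulli from the surface up to the crest, P_top = P_atm − ½ρv² − ρg·h_top.
P_top = 100400 − ½·806·9.52² − 806·9.81·2.88 = 41100 Pa.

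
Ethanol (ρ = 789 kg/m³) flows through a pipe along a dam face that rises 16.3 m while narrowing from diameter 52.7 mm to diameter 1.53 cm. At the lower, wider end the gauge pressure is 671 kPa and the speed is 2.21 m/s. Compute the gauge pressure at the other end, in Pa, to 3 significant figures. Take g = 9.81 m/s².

276000 Pa

By continuity, v₂ = v₁·A₁/A₂ = 2.21·(21.8/1.84) = 26.2 m/s.
Applying Bernoulli between the two ends and solving for P₂: P₂ = P₁ + ½ρ(v₁² − v₂²) − ρgΔh.
P₂ = 671000 + ½·789·(2.21² − 26.2²) − 789·9.81·(+16.3) = 671000 + (-269000) − (126000) = 276000 Pa.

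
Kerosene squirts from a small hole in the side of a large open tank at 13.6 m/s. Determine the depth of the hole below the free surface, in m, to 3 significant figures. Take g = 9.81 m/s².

Torricelli: v = √(2gh), so h = v²/(2g).
h = 13.6²/(2·9.81) = 185/19.62 = 9.43 m.

h = 9.43 m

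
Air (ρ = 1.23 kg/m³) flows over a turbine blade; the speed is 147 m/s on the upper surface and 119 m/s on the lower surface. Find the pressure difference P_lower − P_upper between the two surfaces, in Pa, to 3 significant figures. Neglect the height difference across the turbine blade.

ΔP = 4580 Pa

The pressure is lower where the speed is higher: ΔP = ½ρ(v_up² − v_low²).
ΔP = ½·1.23·(147² − 119²) = 4580 Pa.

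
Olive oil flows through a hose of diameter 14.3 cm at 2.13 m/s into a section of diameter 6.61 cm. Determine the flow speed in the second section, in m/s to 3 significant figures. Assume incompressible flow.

9.97 m/s

By continuity, v₂ = v₁·A₁/A₂ = 2.13·(161/34.3) = 9.97 m/s.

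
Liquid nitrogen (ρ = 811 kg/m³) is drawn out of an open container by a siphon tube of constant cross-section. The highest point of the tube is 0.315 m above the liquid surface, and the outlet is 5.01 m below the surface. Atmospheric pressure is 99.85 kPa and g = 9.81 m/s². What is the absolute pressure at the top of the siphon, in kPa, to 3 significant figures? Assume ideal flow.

From the surface to the outlet (both open to atmosphere, surface at rest): v = √(2g·h_out) = √(2·9.81·5.01) = 9.91 m/s.
Continuity keeps v the same throughout the tube; from surface to crest, P_atm + 0 = P_top + ½ρv² + ρg·h_top.
P_top = 99850 − ½·811·9.91² − 811·9.81·0.315 = 57500 Pa.

P_top ≈ 57.5 kPa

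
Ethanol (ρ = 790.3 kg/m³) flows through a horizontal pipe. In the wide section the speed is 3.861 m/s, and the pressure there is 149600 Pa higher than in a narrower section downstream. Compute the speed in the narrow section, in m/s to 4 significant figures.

Horizontal Bernoulli: P₁ + ½ρv₁² = P₂ + ½ρv₂², so v₂² = v₁² + 2(P₁ − P₂)/ρ.
v₂ = √(3.861² + 2·149600/790.3) = √(14.91 + 378.6) = 19.84 m/s.

v₂ ≈ 19.84 m/s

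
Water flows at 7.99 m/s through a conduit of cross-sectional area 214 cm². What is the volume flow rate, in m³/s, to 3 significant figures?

Q ≈ 0.171 m³/s

Q = A·v = 0.0214 m² × 7.99 m/s = 0.171 m³/s.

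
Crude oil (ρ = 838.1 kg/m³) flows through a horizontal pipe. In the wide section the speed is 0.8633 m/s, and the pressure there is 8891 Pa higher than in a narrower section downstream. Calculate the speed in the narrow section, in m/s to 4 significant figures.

v₂ ≈ 4.686 m/s

With h₁ = h₂, rearranging Bernoulli gives v₂ = √(v₁² + 2ΔP/ρ).
v₂ = √(0.8633² + 2·8891/838.1) = √(0.7453 + 21.22) = 4.686 m/s.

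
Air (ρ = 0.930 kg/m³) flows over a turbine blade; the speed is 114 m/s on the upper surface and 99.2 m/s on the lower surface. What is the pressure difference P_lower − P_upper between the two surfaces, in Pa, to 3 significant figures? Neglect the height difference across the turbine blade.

Bernoulli (same height): P_lower − P_upper = ½ρ(v_upper² − v_lower²).
ΔP = ½·0.930·(114² − 99.2²) = 1470 Pa.

ΔP ≈ 1470 Pa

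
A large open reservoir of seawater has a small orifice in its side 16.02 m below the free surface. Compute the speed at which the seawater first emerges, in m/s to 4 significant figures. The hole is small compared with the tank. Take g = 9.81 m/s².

Torricelli's result v = √(2gh) gives v = √(2·9.81·16.02) = 17.73 m/s.

v ≈ 17.73 m/s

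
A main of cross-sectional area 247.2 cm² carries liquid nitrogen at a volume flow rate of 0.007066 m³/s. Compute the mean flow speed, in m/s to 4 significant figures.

Q = 0.007066 m³/s = 0.007066 m³/s.
v = Q/A = 0.007066 / 0.02472 = 0.2858 m/s.

v ≈ 0.2858 m/s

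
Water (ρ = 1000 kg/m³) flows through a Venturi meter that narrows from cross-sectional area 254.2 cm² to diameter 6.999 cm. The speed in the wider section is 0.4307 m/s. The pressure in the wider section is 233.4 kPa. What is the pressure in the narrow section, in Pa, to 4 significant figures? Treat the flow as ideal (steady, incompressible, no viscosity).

By continuity, v₂ = v₁·A₁/A₂ = 0.4307·(254.2/38.47) = 2.846 m/s.
With no height change, Bernoulli's equation is P₁ + ½ρv₁² = P₂ + ½ρv₂².
P₂ = P₁ − ½ρ(v₂² − v₁²) = 233400 − ½·1000·(2.846² − 0.4307²) = 233400 − 3956 = 229400 Pa.

P₂ ≈ 229400 Pa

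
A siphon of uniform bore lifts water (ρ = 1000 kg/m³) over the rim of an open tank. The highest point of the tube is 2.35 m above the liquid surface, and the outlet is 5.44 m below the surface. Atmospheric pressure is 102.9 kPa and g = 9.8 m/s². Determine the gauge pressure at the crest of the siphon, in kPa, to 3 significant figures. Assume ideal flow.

From the surface to the outlet (both open to atmosphere, surface at rest): v = √(2g·h_out) = √(2·9.8·5.44) = 10.3 m/s.
With constant cross-section the crest speed equals v; applying Bernoulli from the surface up to the crest, P_top = P_atm − ½ρv² − ρg·h_top.
P_top = 102900 − ½·1000·10.3² − 1000·9.8·2.35 = 26600 Pa. So P_gauge = P_top − P_atm = -76300 Pa.

P_gauge = -76.3 kPa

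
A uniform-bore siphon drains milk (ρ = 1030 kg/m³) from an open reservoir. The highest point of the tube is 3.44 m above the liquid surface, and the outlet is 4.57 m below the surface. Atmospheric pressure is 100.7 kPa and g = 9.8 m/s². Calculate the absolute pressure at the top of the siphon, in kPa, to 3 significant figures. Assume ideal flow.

From the surface to the outlet (both open to atmosphere, surface at rest): v = √(2g·h_out) = √(2·9.8·4.57) = 9.46 m/s.
With constant cross-section the crest speed equals v; applying Bernoulli from the surface up to the crest, P_top = P_atm − ½ρv² − ρg·h_top.
P_top = 100700 − ½·1030·9.46² − 1030·9.8·3.44 = 19800 Pa.

P_top ≈ 19.8 kPa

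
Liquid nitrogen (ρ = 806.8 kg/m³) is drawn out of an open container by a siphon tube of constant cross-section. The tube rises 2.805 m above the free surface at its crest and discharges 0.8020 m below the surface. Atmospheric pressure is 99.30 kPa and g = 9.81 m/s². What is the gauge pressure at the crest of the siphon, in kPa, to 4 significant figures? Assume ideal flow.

-28.55 kPa

Bernoulli surface→outlet gives ½v² = g·h_out, so v = √(2·9.81·0.8020) = 3.967 m/s.
Continuity keeps v the same throughout the tube; from surface to crest, P_atm + 0 = P_top + ½ρv² + ρg·h_top.
P_top = 99300 − ½·806.8·3.967² − 806.8·9.81·2.805 = 70750 Pa. So P_gauge = P_top − P_atm = -28550 Pa.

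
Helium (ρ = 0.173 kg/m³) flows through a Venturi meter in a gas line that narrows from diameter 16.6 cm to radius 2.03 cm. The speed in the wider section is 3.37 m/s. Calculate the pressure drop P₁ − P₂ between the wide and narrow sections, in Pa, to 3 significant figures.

274 Pa

By continuity, v₂ = v₁·A₁/A₂ = 3.37·(216/12.9) = 56.3 m/s.
The pipe is horizontal, so Bernoulli reduces to P₁ + ½ρv₁² = P₂ + ½ρv₂².
P₁ − P₂ = ½·0.173·(56.3² − 3.37²) = ½·0.173·3160 = 274 Pa.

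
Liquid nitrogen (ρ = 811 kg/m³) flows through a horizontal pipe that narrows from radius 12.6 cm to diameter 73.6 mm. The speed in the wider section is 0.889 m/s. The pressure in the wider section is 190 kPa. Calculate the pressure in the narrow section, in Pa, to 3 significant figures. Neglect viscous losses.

By continuity, v₂ = v₁·A₁/A₂ = 0.889·(499/42.5) = 10.4 m/s.
Bernoulli (h₁ = h₂): P₁ − P₂ = ½ρ(v₂² − v₁²).
P₂ = P₁ − ½ρ(v₂² − v₁²) = 190000 − ½·811·(10.4² − 0.889²) = 190000 − 43700 = 146000 Pa.

P₂ = 146000 Pa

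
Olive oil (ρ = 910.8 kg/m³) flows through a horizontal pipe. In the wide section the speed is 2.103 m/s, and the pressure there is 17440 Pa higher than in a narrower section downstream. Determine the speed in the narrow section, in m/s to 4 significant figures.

6.536 m/s

With h₁ = h₂, rearranging Bernoulli gives v₂ = √(v₁² + 2ΔP/ρ).
v₂ = √(2.103² + 2·17440/910.8) = √(4.423 + 38.30) = 6.536 m/s.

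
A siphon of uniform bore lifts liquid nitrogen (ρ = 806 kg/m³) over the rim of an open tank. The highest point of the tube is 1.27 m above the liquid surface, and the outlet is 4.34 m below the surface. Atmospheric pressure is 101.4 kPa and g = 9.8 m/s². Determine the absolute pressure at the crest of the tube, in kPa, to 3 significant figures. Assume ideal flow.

Bernoulli surface→outlet gives ½v² = g·h_out, so v = √(2·9.8·4.34) = 9.22 m/s.
With constant cross-section the crest speed equals v; applying Bernoulli from the surface up to the crest, P_top = P_atm − ½ρv² − ρg·h_top.
P_top = 101400 − ½·806·9.22² − 806·9.8·1.27 = 57100 Pa.

P_top ≈ 57.1 kPa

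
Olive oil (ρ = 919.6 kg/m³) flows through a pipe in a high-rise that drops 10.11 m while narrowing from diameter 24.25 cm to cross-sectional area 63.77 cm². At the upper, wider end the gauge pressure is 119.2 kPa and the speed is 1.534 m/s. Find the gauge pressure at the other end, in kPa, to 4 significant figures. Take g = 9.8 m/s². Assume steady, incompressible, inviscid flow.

The volume flow rate is constant, so v₂ = (A₁/A₂)v₁ = (461.9/63.77)·1.534 = 11.11 m/s.
Applying Bernoulli between the two ends and solving for P₂: P₂ = P₁ + ½ρ(v₁² − v₂²) − ρgΔh.
P₂ = 119200 + ½·919.6·(1.534² − 11.11²) − 919.6·9.8·(−10.11) = 119200 + (-55670) − (-91110) = 154600 Pa.

154.6 kPa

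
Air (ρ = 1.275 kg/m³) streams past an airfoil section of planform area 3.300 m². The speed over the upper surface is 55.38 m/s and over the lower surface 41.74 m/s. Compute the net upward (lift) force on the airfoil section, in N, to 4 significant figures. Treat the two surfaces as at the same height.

F ≈ 2787 N

From P + ½ρv² = const at equal height, P_low − P_up = ½ρ(v_up² − v_low²).
ΔP = ½·1.275·(55.38² − 41.74²) = 844.5 Pa.
Lift = ΔP · A = 844.5 × 3.300 = 2787 N.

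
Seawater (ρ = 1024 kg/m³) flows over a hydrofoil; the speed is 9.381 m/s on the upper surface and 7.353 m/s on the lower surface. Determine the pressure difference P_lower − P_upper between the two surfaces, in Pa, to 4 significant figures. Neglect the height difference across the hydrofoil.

Bernoulli (same height): P_lower − P_upper = ½ρ(v_upper² − v_lower²).
ΔP = ½·1024·(9.381² − 7.353²) = 17380 Pa.

17380 Pa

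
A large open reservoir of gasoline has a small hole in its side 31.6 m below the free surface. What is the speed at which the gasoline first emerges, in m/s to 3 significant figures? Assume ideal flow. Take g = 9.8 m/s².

With the surface at rest and both surface and jet at atmospheric pressure, Bernoulli gives ρg h = ½ρv², so v = √(2gh) = √(2·9.8·31.6) = 24.9 m/s.

v ≈ 24.9 m/s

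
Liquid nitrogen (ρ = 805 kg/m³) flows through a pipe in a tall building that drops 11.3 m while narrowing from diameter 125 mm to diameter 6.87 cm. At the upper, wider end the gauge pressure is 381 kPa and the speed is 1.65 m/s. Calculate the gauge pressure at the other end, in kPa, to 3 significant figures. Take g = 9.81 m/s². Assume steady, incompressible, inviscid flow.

The volume flow rate is constant, so v₂ = (A₁/A₂)v₁ = (123/37.1)·1.65 = 5.46 m/s.
Energy conservation along the streamline gives P₂ = P₁ − ½ρ(v₂² − v₁²) − ρg(h₂ − h₁).
P₂ = 381000 + ½·805·(1.65² − 5.46²) − 805·9.81·(−11.3) = 381000 + (-10900) − (-89200) = 459000 Pa.

P₂ ≈ 459 kPa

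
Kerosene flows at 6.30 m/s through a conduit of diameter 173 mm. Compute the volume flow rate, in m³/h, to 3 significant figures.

533 m³/h

Q = A·v = 0.0235 m² × 6.30 m/s = 0.148 m³/s.
Converting: 0.148 m³/s × 3600 = 533 m³/h.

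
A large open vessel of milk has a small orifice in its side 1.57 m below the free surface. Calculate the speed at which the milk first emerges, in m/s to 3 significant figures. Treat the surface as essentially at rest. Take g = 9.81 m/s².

The surface is effectively still and both ends are open, so ½v² = gh and v = √(2·9.81·1.57) = 5.55 m/s.

v ≈ 5.55 m/s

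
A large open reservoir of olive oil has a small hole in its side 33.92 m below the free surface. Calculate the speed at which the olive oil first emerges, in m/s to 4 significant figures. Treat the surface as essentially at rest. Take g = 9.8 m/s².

With the surface at rest and both surface and jet at atmospheric pressure, Bernoulli gives ρg h = ½ρv², so v = √(2gh) = √(2·9.8·33.92) = 25.78 m/s.

v = 25.78 m/s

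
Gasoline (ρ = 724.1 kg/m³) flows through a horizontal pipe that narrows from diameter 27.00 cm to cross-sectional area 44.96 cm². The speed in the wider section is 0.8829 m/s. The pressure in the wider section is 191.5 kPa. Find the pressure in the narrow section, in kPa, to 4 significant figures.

P₂ ≈ 146.0 kPa

Mass conservation (A₁v₁ = A₂v₂) gives v₂ = 0.8829 × 572.6/44.96 = 11.24 m/s.
Bernoulli (h₁ = h₂): P₁ − P₂ = ½ρ(v₂² − v₁²).
P₂ = P₁ − ½ρ(v₂² − v₁²) = 191500 − ½·724.1·(11.24² − 0.8829²) = 191500 − 45490 = 146000 Pa.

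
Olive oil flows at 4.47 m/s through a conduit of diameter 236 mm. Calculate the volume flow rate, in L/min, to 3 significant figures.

Q = 11700 L/min

Q = A·v = 0.0437 m² × 4.47 m/s = 0.196 m³/s.
Converting: 0.196 m³/s × 60000 = 11700 L/min.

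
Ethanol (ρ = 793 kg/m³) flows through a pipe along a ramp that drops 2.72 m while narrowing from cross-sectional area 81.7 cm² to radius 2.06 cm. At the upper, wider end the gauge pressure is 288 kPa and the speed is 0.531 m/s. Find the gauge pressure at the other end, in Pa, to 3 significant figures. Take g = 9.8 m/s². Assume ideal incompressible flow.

P₂ = 305000 Pa

By continuity, v₂ = v₁·A₁/A₂ = 0.531·(81.7/13.3) = 3.25 m/s.
Applying Bernoulli between the two ends and solving for P₂: P₂ = P₁ + ½ρ(v₁² − v₂²) − ρgΔh.
P₂ = 288000 + ½·793·(0.531² − 3.25²) − 793·9.8·(−2.72) = 288000 + (-4090) − (-21100) = 305000 Pa.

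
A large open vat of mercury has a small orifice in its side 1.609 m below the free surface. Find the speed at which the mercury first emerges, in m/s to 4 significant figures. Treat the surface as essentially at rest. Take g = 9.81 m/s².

With the surface at rest and both surface and jet at atmospheric pressure, Bernoulli gives ρg h = ½ρv², so v = √(2gh) = √(2·9.81·1.609) = 5.619 m/s.

v ≈ 5.619 m/s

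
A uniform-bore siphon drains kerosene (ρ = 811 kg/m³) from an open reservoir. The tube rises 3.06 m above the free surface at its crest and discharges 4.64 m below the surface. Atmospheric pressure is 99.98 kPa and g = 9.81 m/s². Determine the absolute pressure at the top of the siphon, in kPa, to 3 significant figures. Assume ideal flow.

P_top ≈ 38.7 kPa

Bernoulli surface→outlet gives ½v² = g·h_out, so v = √(2·9.81·4.64) = 9.54 m/s.
The bore is uniform, so the speed at the crest is the same v. Bernoulli surface→crest: P_atm = P_top + ½ρv² + ρg·h_top.
P_top = 99980 − ½·811·9.54² − 811·9.81·3.06 = 38700 Pa.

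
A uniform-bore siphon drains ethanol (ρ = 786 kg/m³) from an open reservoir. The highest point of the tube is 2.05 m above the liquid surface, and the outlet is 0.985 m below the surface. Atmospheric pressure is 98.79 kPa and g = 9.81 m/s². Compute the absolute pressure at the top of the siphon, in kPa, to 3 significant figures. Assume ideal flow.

P_top ≈ 75.4 kPa

From the surface to the outlet (both open to atmosphere, surface at rest): v = √(2g·h_out) = √(2·9.81·0.985) = 4.40 m/s.
The bore is uniform, so the speed at the crest is the same v. Bernoulli surface→crest: P_atm = P_top + ½ρv² + ρg·h_top.
P_top = 98790 − ½·786·4.40² − 786·9.81·2.05 = 75400 Pa.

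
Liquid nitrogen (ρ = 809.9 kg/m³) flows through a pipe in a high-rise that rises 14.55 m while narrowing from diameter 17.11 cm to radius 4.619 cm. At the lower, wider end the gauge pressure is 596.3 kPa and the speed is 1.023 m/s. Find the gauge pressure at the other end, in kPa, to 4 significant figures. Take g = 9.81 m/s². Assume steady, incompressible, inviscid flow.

Mass conservation (A₁v₁ = A₂v₂) gives v₂ = 1.023 × 229.9/67.03 = 3.509 m/s.
Bernoulli: P₁ + ½ρv₁² + ρg h₁ = P₂ + ½ρv₂² + ρg h₂, so P₂ = P₁ + ½ρ(v₁² − v₂²) − ρg(h₂ − h₁).
P₂ = 596300 + ½·809.9·(1.023² − 3.509²) − 809.9·9.81·(+14.55) = 596300 + (-4563) − (115600) = 476100 Pa.

P₂ ≈ 476.1 kPa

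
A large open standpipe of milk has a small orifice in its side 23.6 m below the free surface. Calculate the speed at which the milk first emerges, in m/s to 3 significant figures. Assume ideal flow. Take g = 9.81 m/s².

v = 21.5 m/s

The surface is effectively still and both ends are open, so ½v² = gh and v = √(2·9.81·23.6) = 21.5 m/s.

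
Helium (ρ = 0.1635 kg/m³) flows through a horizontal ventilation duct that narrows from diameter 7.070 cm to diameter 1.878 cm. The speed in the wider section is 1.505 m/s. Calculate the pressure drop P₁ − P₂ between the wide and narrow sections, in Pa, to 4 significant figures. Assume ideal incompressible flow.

Continuity gives A₁v₁ = A₂v₂, so v₂ = (39.26 cm²)/(2.770 cm²) × 1.505 m/s = 21.33 m/s.
Bernoulli (h₁ = h₂): P₁ − P₂ = ½ρ(v₂² − v₁²).
P₁ − P₂ = ½·0.1635·(21.33² − 1.505²) = ½·0.1635·452.7 = 37.01 Pa.

ΔP ≈ 37.01 Pa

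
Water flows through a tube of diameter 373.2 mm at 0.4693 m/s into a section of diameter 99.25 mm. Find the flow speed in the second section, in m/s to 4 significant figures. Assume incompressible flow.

v₂ ≈ 6.635 m/s

Mass conservation (A₁v₁ = A₂v₂) gives v₂ = 0.4693 × 1094/77.37 = 6.635 m/s.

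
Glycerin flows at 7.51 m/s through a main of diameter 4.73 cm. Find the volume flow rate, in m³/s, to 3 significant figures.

Q = A·v = 0.00176 m² × 7.51 m/s = 0.0132 m³/s.

0.0132 m³/s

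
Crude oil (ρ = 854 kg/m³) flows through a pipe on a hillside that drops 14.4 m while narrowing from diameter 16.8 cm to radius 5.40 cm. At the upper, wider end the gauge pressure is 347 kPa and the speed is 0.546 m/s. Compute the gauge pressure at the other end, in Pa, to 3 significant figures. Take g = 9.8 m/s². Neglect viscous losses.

467000 Pa

The volume flow rate is constant, so v₂ = (A₁/A₂)v₁ = (222/91.6)·0.546 = 1.32 m/s.
Bernoulli: P₁ + ½ρv₁² + ρg h₁ = P₂ + ½ρv₂² + ρg h₂, so P₂ = P₁ + ½ρ(v₁² − v₂²) − ρg(h₂ − h₁).
P₂ = 347000 + ½·854·(0.546² − 1.32²) − 854·9.8·(−14.4) = 347000 + (-618) − (-121000) = 467000 Pa.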